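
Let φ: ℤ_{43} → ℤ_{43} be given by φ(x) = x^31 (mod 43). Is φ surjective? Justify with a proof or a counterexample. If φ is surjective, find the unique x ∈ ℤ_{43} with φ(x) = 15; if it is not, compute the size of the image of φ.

Since 43 is prime, the nonzero elements of ℤ_{43} form a cyclic group of order 42.
As gcd(31, 42) = 1, raising to the 31st power is a bijection on this group: if x_1^31 ≡ x_2^31 then (x_1x_2^{−1})^31 = 1, and the only element of order dividing gcd(31, 42) = 1 is 1, so x_1 = x_2.
With φ(0) = 0 this makes φ injective on all of ℤ_{43}, hence bijective (finite equal-size domain and codomain). In particular φ is surjective.
Since φ is surjective, we find the preimage of 15. The inverse of x ↦ x^31 on (ℤ_{43})^× is x ↦ x^19, because 31·19 = 589 = 14·42 + 1 ≡ 1 (mod 42) and x^{42} = 1 for x ≠ 0 (Fermat). So φ⁻¹(15) = 15^19 mod 43.
Repeated squaring mod 43: 15^1 ≡ 15, 15^2 ≡ 15² = 225 ≡ 10, 15^4 ≡ 10² = 100 ≡ 14, 15^8 ≡ 14² = 196 ≡ 24, 15^16 ≡ 24² = 576 ≡ 17. Since 19 = 16 + 2 + 1, 15^19 ≡ 17·10·15: 17·10 = 170 ≡ 41, then 41·15 = 615 ≡ 13. So 15^19 ≡ 13 (mod 43).
Hence φ⁻¹(15) = 13.

13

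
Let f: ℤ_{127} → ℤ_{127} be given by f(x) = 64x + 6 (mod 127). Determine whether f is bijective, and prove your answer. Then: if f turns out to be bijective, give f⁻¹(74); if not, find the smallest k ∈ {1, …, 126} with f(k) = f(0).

Suppose f(s) = f(t) in ℤ_{127}. Then 64s + 6 ≡ 64t + 6 (mod 127), so 64(s − t) ≡ 0 (mod 127).
Since gcd(64, 127) = 1, 64 is invertible modulo 127, so s − t ≡ 0 (mod 127), i.e. s = t.
We now compute 64⁻¹ mod 127 explicitly. Euclid's algorithm: 127 = 1·64 + 63, 64 = 1·63 + 1; back-substituting gives 1 = 2·64 − 1·127, so 64⁻¹ ≡ 2 (mod 127).
Then y ↦ 2(y − 6) is a two-sided inverse to f, so every y ∈ ℤ_{127} has a preimage.
Thus f is bijective.
Since f is bijective, we find f⁻¹(74): we need 64x ≡ 74 − 6 ≡ 68 (mod 127). Using 64⁻¹ = 2: x ≡ 2·68 = 136 = 1·127 + 9, so x = 9.
Check: f(9) = 64·9 + 6 = 582 = 4·127 + 74 ≡ 74 (mod 127).

9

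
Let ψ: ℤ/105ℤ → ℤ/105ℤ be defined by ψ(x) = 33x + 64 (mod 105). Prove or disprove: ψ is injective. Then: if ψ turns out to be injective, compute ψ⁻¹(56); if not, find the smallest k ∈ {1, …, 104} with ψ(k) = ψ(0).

35

We have gcd(33, 105) = 3 > 1. Taking a = 0 and b = 35: ψ(0) = 64 and ψ(35) = 33·35 + 64 = 1219 ≡ 64 (mod 105).
So ψ(0) = ψ(35) while 0 ≠ 35, hence ψ is not injective.
Since ψ is not injective, we find the least positive k with ψ(k) = ψ(0): this means 33k ≡ 0 (mod 105), i.e. 105 ∣ 33k. Since gcd(33, 105) = 3, dividing through by 3 this holds exactly when 35 ∣ 11k, and as gcd(11, 35) = 1, exactly when 35 ∣ k.
The smallest positive such k is 35.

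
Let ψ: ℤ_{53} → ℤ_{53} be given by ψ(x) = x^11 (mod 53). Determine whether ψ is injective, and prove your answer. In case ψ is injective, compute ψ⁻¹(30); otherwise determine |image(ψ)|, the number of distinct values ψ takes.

Since 53 is prime, the nonzero elements of ℤ_{53} form a cyclic group of order 52.
As gcd(11, 52) = 1, raising to the 11th power is a bijection on this group: if u^11 ≡ v^11 then (uv^{−1})^11 = 1, and the only element of order dividing gcd(11, 52) = 1 is 1, so u = v.
With ψ(0) = 0 this makes ψ injective on all of ℤ_{53}, hence bijective (finite equal-size domain and codomain). In particular ψ is injective.
Since ψ is injective, we find the preimage of 30. The inverse of x ↦ x^11 on (ℤ_{53})^× is x ↦ x^19, because 11·19 = 209 = 4·52 + 1 ≡ 1 (mod 52) and x^{52} = 1 for x ≠ 0 (Fermat). So ψ⁻¹(30) = 30^19 mod 53.
Repeated squaring mod 53: 30^1 ≡ 30, 30^2 ≡ 30² = 900 ≡ 52, 30^4 ≡ 52² = 2704 ≡ 1, 30^8 ≡ 1² = 1, 30^16 ≡ 1² = 1. Since 19 = 16 + 2 + 1, 30^19 ≡ 1·52·30: 1·52 = 52, then 52·30 = 1560 ≡ 23. So 30^19 ≡ 23 (mod 53).
Hence ψ⁻¹(30) = 23.

23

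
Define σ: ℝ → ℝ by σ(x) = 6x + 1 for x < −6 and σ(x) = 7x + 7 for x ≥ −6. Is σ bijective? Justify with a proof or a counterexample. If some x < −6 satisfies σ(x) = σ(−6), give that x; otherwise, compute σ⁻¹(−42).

Both pieces are strictly increasing (slopes 6 and 7), so each is injective on its own interval.
The left piece maps (−∞, −6) onto (−∞, −35); the right piece maps [−6, ∞) onto [−35, ∞).
Since −35 = −35, the images partition ℝ: σ is injective and surjective, hence bijective.
Because the two images are disjoint, no x < −6 has σ(x) = σ(−6), so we compute σ⁻¹(−42): −42 lies in (−∞, −35), so solve 6x + 1 = −42: x = (−42 − 1)/6 = −43/6.

-43/6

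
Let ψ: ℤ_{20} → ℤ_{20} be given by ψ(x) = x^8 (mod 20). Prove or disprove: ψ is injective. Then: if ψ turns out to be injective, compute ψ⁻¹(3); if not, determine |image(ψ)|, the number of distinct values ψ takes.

4

ψ(1) = 1^8 = 1.
ψ(3): Repeated squaring mod 20: 3^1 ≡ 3, 3^2 ≡ 3² = 9, 3^4 ≡ 9² = 81 ≡ 1, 3^8 ≡ 1² = 1. So 3^8 ≡ 1 (mod 20).
So ψ(1) = ψ(3) = 1 while 1 ≠ 3, so ψ is not injective.
Since ψ is not injective, we determine |image(ψ)|. Computing x^8 mod 20 for each x (by repeated squaring, reducing mod 20 at every step), the values ψ(0), ψ(1), …, ψ(19) are: 0, 1, 16, 1, 16, 5, 16, 1, 16, 1, 0, 1, 16, 1, 16, 5, 16, 1, 16, 1.
The distinct values are {0, 1, 5, 16}; there are 4 of them.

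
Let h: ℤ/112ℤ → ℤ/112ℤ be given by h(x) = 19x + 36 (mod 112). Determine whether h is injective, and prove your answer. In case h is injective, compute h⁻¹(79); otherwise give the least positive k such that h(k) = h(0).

73

If h(a) = h(b), then 19a ≡ 19b (mod 112). Because gcd(19, 112) = 1, we may cancel 19 to get a ≡ b (mod 112).
Thus h is injective.
We now compute 19⁻¹ mod 112 explicitly. Euclid's algorithm: 112 = 5·19 + 17, 19 = 1·17 + 2, 17 = 8·2 + 1; back-substituting gives 1 = 59·19 − 10·112, so 19⁻¹ ≡ 59 (mod 112).
Since h is injective, we find h⁻¹(79): we need 19x ≡ 79 − 36 ≡ 43 (mod 112). Using 19⁻¹ = 59: x ≡ 59·43 = 2537 = 22·112 + 73, so x = 73.
Check: h(73) = 19·73 + 36 = 1423 = 12·112 + 79 ≡ 79 (mod 112).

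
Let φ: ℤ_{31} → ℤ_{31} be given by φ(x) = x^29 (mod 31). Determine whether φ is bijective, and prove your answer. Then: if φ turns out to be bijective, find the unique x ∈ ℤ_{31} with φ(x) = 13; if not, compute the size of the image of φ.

Since 31 is prime, the nonzero elements of ℤ_{31} form a cyclic group of order 30.
As gcd(29, 30) = 1, raising to the 29th power is a bijection on this group: if x_1^29 ≡ x_2^29 then (x_1x_2^{−1})^29 = 1, and the only element of order dividing gcd(29, 30) = 1 is 1, so x_1 = x_2.
With φ(0) = 0 this makes φ injective on all of ℤ_{31}, hence bijective (finite equal-size domain and codomain). In particular φ is bijective.
Since φ is bijective, we find the preimage of 13. The inverse of x ↦ x^29 on (ℤ_{31})^× is x ↦ x^29, because 29·29 = 841 = 28·30 + 1 ≡ 1 (mod 30) and x^{30} = 1 for x ≠ 0 (Fermat). So φ⁻¹(13) = 13^29 mod 31.
Repeated squaring mod 31: 13^1 ≡ 13, 13^2 ≡ 13² = 169 ≡ 14, 13^4 ≡ 14² = 196 ≡ 10, 13^8 ≡ 10² = 100 ≡ 7, 13^16 ≡ 7² = 49 ≡ 18. Since 29 = 16 + 8 + 4 + 1, 13^29 ≡ 18·7·10·13: 18·7 = 126 ≡ 2, then 2·10 = 20, then 20·13 = 260 ≡ 12. So 13^29 ≡ 12 (mod 31).
Hence φ⁻¹(13) = 12.

12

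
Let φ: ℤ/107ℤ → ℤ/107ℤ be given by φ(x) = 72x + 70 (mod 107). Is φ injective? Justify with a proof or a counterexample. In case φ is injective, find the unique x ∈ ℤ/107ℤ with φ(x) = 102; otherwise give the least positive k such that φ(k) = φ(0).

Suppose φ(s) = φ(t) in ℤ/107ℤ. Then 72s + 70 ≡ 72t + 70 (mod 107), thus 72(s − t) ≡ 0 (mod 107).
Since gcd(72, 107) = 1, 72 is invertible modulo 107, so s − t ≡ 0 (mod 107), i.e. s = t.
So φ is injective.
We now compute 72⁻¹ mod 107 explicitly. Euclid's algorithm: 107 = 1·72 + 35, 72 = 2·35 + 2, 35 = 17·2 + 1; back-substituting gives 1 = 55·72 − 37·107, so 72⁻¹ ≡ 55 (mod 107).
Since φ is injective, we find φ⁻¹(102): we need 72x ≡ 102 − 70 ≡ 32 (mod 107). Using 72⁻¹ = 55: x ≡ 55·32 = 1760 = 16·107 + 48, so x = 48.
Check: φ(48) = 72·48 + 70 = 3526 = 32·107 + 102 ≡ 102 (mod 107).

48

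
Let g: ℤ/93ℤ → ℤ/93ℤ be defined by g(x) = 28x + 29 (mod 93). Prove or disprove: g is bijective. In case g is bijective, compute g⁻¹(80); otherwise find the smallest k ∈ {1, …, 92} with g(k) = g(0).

If g(x_1) = g(x_2), then 28x_1 ≡ 28x_2 (mod 93). Because gcd(28, 93) = 1, we may cancel 28 to get x_1 ≡ x_2 (mod 93).
We now compute 28⁻¹ mod 93 explicitly. Euclid's algorithm: 93 = 3·28 + 9, 28 = 3·9 + 1; back-substituting gives 1 = 10·28 − 3·93, so 28⁻¹ ≡ 10 (mod 93).
Then y ↦ 10(y − 29) is a two-sided inverse to g, so every y ∈ ℤ/93ℤ has a preimage.
Therefore g is bijective.
Since g is bijective, we compute g⁻¹(80): solve 28x + 29 ≡ 80 (mod 93), i.e. 28x ≡ 51 (mod 93).
Multiplying by 28⁻¹ = 10 gives x ≡ 10·51 = 510 = 5·93 + 45 ≡ 45 (mod 93).
Check: g(45) = 28·45 + 29 = 1289 = 13·93 + 80 ≡ 80 (mod 93).

45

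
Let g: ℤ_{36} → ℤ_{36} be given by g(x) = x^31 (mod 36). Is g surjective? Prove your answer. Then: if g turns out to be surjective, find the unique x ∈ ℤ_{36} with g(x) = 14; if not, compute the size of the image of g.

21

g(0) = 0^31 = 0.
g(6): Repeated squaring mod 36: 6^1 ≡ 6, 6^2 ≡ 6² = 36 ≡ 0, 6^4 ≡ 0² = 0, 6^8 ≡ 0² = 0, 6^16 ≡ 0² = 0. Since 31 = 16 + 8 + 4 + 2 + 1, 6^31 ≡ 0·0·0·0·6: 0·0 = 0, then 0·0 = 0, then 0·0 = 0, then 0·6 = 0. So 6^31 ≡ 0 (mod 36).
So g(0) = g(6) = 0 while 0 ≠ 6, thus g is not injective.
A non-injective map from the 36-element set ℤ_{36} to itself takes at most 35 distinct values, so it cannot be surjective. Thus g is not surjective.
Since g is not surjective, we determine |image(g)|. Computing x^31 mod 36 for each x (by repeated squaring, reducing mod 36 at every step), the values g(0), g(1), …, g(35) are: 0, 1, 20, 27, 4, 5, 0, 7, 8, 9, 28, 11, 0, 13, 32, 27, 16, 17, 0, 19, 20, 9, 4, 23, 0, 25, 8, 27, 28, 29, 0, 31, 32, 9, 16, 35.
The distinct values are {0, 1, 4, 5, 7, 8, 9, 11, 13, 16, 17, 19, 20, 23, 25, 27, 28, 29, 31, 32, 35}; there are 21 of them.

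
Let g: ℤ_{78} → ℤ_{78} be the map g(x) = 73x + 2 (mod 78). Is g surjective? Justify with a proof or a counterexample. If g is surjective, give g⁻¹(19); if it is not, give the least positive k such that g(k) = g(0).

Since gcd(73, 78) = 1, 73 is invertible modulo 78. Euclid's algorithm: 78 = 1·73 + 5, 73 = 14·5 + 3, 5 = 1·3 + 2, 3 = 1·2 + 1; back-substituting gives 1 = 31·73 − 29·78, so 73⁻¹ ≡ 31 (mod 78).
Then y ↦ 31(y − 2) is a two-sided inverse to g, so every y ∈ ℤ_{78} has a preimage.
Therefore g is surjective.
Since g is surjective, we find g⁻¹(19): we need 73x ≡ 19 − 2 ≡ 17 (mod 78). Using 73⁻¹ = 31: x ≡ 31·17 = 527 = 6·78 + 59, so x = 59.
Check: g(59) = 73·59 + 2 = 4309 = 55·78 + 19 ≡ 19 (mod 78).

59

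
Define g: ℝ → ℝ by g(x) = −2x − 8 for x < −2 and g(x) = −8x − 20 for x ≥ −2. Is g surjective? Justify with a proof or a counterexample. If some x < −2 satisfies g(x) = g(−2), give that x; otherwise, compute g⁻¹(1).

Both pieces are strictly decreasing (slopes −2 and −8), so each is injective on its own interval.
The left piece maps (−∞, −2) onto (−4, ∞); the right piece maps [−2, ∞) onto (−∞, −4].
These images together cover ℝ, so g is surjective.
Because the two images are disjoint, no x < −2 has g(x) = g(−2), so we compute g⁻¹(1): 1 lies in (−4, ∞), so solve −2x − 8 = 1: x = (1 + 8)/(−2) = −9/2.

-9/2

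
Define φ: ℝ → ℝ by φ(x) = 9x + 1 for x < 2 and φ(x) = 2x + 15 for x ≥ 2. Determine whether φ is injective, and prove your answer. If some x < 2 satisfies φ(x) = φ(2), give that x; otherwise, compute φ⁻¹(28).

Both pieces are strictly increasing (slopes 9 and 2), so each is injective on its own interval.
The left piece maps (−∞, 2) onto (−∞, 19); the right piece maps [2, ∞) onto [19, ∞).
These images are disjoint, so no value is attained by both pieces. Thus φ is injective.
Because the two images are disjoint, no x < 2 has φ(x) = φ(2), so we compute φ⁻¹(28): 28 lies in [19, ∞), so solve 2x + 15 = 28: x = (28 − 15)/2 = 13/2.

13/2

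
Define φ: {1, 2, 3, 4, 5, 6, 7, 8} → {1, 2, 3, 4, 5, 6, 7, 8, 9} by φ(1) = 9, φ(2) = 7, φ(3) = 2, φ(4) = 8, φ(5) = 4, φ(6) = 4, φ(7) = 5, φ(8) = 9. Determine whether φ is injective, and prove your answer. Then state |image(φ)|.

φ(5) = 4 = φ(6) with 5 ≠ 6, so φ is not injective.
The image of φ is {2, 4, 5, 7, 8, 9}, which has 6 elements.

6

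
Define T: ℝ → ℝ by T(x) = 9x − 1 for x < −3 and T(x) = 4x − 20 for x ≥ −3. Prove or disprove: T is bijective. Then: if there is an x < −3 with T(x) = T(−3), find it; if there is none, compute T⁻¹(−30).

-31/9

Both pieces are strictly increasing (slopes 9 and 4), so each is injective on its own interval.
The left piece maps (−∞, −3) onto (−∞, −28); the right piece maps [−3, ∞) onto [−32, ∞).
These images overlap. In particular T(−3) = −32 (right piece), and solving 9x − 1 = −32 on the left piece gives x = −31/9 < −3.
So T(−31/9) = T(−3) with −31/9 ≠ −3, and T is not injective, hence not bijective. This x = −31/9 is the requested value below −3.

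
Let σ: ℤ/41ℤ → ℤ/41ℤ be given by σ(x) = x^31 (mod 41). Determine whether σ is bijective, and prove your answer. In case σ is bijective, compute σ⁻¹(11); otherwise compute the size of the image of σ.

24

Since 41 is prime, the nonzero elements of ℤ/41ℤ form a cyclic group of order 40.
As gcd(31, 40) = 1, raising to the 31st power is a bijection on this group: if x_1^31 ≡ x_2^31 then (x_1x_2^{−1})^31 = 1, and the only element of order dividing gcd(31, 40) = 1 is 1, so x_1 = x_2.
With σ(0) = 0 this makes σ injective on all of ℤ/41ℤ, hence bijective (finite equal-size domain and codomain). In particular σ is bijective.
Since σ is bijective, we find the preimage of 11. The inverse of x ↦ x^31 on (ℤ/41ℤ)^× is x ↦ x^31, because 31·31 = 961 = 24·40 + 1 ≡ 1 (mod 40) and x^{40} = 1 for x ≠ 0 (Fermat). So σ⁻¹(11) = 11^31 mod 41.
Repeated squaring mod 41: 11^1 ≡ 11, 11^2 ≡ 11² = 121 ≡ 39, 11^4 ≡ 39² = 1521 ≡ 4, 11^8 ≡ 4² = 16, 11^16 ≡ 16² = 256 ≡ 10. Since 31 = 16 + 8 + 4 + 2 + 1, 11^31 ≡ 10·16·4·39·11: 10·16 = 160 ≡ 37, then 37·4 = 148 ≡ 25, then 25·39 = 975 ≡ 32, then 32·11 = 352 ≡ 24. So 11^31 ≡ 24 (mod 41).
Hence σ⁻¹(11) = 24.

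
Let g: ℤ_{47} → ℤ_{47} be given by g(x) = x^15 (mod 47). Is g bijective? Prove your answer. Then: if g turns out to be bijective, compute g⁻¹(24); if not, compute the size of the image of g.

8

Since 47 is prime, the nonzero elements of ℤ_{47} form a cyclic group of order 46.
As gcd(15, 46) = 1, raising to the 15th power is a bijection on this group: if u^15 ≡ v^15 then (uv^{−1})^15 = 1, and the only element of order dividing gcd(15, 46) = 1 is 1, so u = v.
With g(0) = 0 this makes g injective on all of ℤ_{47}, hence bijective (finite equal-size domain and codomain). In particular g is bijective.
Since g is bijective, we find the preimage of 24. The inverse of x ↦ x^15 on (ℤ_{47})^× is x ↦ x^43, because 15·43 = 645 = 14·46 + 1 ≡ 1 (mod 46) and x^{46} = 1 for x ≠ 0 (Fermat). So g⁻¹(24) = 24^43 mod 47.
Repeated squaring mod 47: 24^1 ≡ 24, 24^2 ≡ 24² = 576 ≡ 12, 24^4 ≡ 12² = 144 ≡ 3, 24^8 ≡ 3² = 9, 24^16 ≡ 9² = 81 ≡ 34, 24^32 ≡ 34² = 1156 ≡ 28. Since 43 = 32 + 8 + 2 + 1, 24^43 ≡ 28·9·12·24: 28·9 = 252 ≡ 17, then 17·12 = 204 ≡ 16, then 16·24 = 384 ≡ 8. So 24^43 ≡ 8 (mod 47).
Hence g⁻¹(24) = 8.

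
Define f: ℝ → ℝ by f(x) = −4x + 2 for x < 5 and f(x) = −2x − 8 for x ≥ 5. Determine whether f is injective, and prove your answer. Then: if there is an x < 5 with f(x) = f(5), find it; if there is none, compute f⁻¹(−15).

17/4

Both pieces are strictly decreasing (slopes −4 and −2), so each is injective on its own interval.
The left piece maps (−∞, 5) onto (−18, ∞); the right piece maps [5, ∞) onto (−∞, −18].
These images are disjoint, so no value is attained by both pieces. Hence f is injective.
Because the two images are disjoint, no x < 5 has f(x) = f(5), so we compute f⁻¹(−15): −15 lies in (−18, ∞), so solve −4x + 2 = −15: x = (−15 − 2)/(−4) = 17/4.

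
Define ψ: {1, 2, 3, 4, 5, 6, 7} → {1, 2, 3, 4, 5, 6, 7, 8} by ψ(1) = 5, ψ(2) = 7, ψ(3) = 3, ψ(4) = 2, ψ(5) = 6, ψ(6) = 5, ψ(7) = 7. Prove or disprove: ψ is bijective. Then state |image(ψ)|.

5

ψ(1) = 5 = ψ(6) with 1 ≠ 6, so ψ is not injective, hence not bijective.
The image of ψ is {2, 3, 5, 6, 7}, which has 5 elements.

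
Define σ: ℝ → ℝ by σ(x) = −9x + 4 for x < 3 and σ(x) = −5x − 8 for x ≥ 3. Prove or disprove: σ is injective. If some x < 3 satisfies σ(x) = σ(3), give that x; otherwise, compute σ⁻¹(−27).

19/5

Both pieces are strictly decreasing (slopes −9 and −5), so each is injective on its own interval.
The left piece maps (−∞, 3) onto (−23, ∞); the right piece maps [3, ∞) onto (−∞, −23].
These images are disjoint, so no value is attained by both pieces. So σ is injective.
Because the two images are disjoint, no x < 3 has σ(x) = σ(3), so we compute σ⁻¹(−27): −27 lies in (−∞, −23], so solve −5x − 8 = −27: x = (−27 + 8)/(−5) = 19/5.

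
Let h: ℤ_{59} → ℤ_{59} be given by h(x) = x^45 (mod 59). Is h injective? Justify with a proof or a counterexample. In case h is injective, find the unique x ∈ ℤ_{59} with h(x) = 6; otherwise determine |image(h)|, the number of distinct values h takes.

Since 59 is prime, the nonzero elements of ℤ_{59} form a cyclic group of order 58.
As gcd(45, 58) = 1, raising to the 45th power is a bijection on this group: if u^45 ≡ v^45 then (uv^{−1})^45 = 1, and the only element of order dividing gcd(45, 58) = 1 is 1, so u = v.
With h(0) = 0 this makes h injective on all of ℤ_{59}, hence bijective (finite equal-size domain and codomain). In particular h is injective.
Since h is injective, we find the preimage of 6. The inverse of x ↦ x^45 on (ℤ_{59})^× is x ↦ x^49, because 45·49 = 2205 = 38·58 + 1 ≡ 1 (mod 58) and x^{58} = 1 for x ≠ 0 (Fermat). So h⁻¹(6) = 6^49 mod 59.
Repeated squaring mod 59: 6^1 ≡ 6, 6^2 ≡ 6² = 36, 6^4 ≡ 36² = 1296 ≡ 57, 6^8 ≡ 57² = 3249 ≡ 4, 6^16 ≡ 4² = 16, 6^32 ≡ 16² = 256 ≡ 20. Since 49 = 32 + 16 + 1, 6^49 ≡ 20·16·6: 20·16 = 320 ≡ 25, then 25·6 = 150 ≡ 32. So 6^49 ≡ 32 (mod 59).
Hence h⁻¹(6) = 32.

32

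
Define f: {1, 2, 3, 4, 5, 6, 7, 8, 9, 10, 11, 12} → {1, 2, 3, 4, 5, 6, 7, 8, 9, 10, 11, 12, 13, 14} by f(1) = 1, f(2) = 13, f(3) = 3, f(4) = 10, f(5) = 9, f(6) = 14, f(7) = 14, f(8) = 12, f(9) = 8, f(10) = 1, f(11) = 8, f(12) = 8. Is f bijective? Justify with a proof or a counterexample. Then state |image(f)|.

8

f(6) = 14 = f(7) with 6 ≠ 7, so f is not injective, hence not bijective.
The image of f is {1, 3, 8, 9, 10, 12, 13, 14}, which has 8 elements.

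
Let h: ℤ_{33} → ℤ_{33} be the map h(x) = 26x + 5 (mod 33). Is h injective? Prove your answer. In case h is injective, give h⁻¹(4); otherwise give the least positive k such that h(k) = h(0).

19

By definition, h is injective if h(s) = h(t) implies s = t.
Suppose h(s) = h(t) in ℤ_{33}. Then 26s + 5 ≡ 26t + 5 (mod 33), hence 26(s − t) ≡ 0 (mod 33).
Since gcd(26, 33) = 1, 26 is invertible modulo 33, therefore s − t ≡ 0 (mod 33), i.e. s = t.
So h is injective.
We now compute 26⁻¹ mod 33 explicitly. Euclid's algorithm: 33 = 1·26 + 7, 26 = 3·7 + 5, 7 = 1·5 + 2, 5 = 2·2 + 1; back-substituting gives 1 = 14·26 − 11·33, so 26⁻¹ ≡ 14 (mod 33).
Since h is injective, we find h⁻¹(4): we need 26x ≡ 4 − 5 ≡ 32 (mod 33). Using 26⁻¹ = 14: x ≡ 14·32 = 448 = 13·33 + 19, so x = 19.
Check: h(19) = 26·19 + 5 = 499 = 15·33 + 4 ≡ 4 (mod 33).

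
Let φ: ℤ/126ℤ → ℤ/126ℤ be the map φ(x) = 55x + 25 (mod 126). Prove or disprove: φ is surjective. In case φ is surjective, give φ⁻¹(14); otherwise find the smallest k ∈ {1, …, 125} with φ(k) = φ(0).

25

Since gcd(55, 126) = 1, 55 is invertible modulo 126. Euclid's algorithm: 126 = 2·55 + 16, 55 = 3·16 + 7, 16 = 2·7 + 2, 7 = 3·2 + 1; back-substituting gives 1 = 55·55 − 24·126, so 55⁻¹ ≡ 55 (mod 126).
For any y ∈ ℤ/126ℤ, x = 55(y − 25) mod 126 satisfies φ(x) = 55·55(y − 25) + 25 ≡ y (since 55·55 ≡ 1 mod 126). So every y has a preimage.
Hence φ is surjective.
Since φ is surjective, we find φ⁻¹(14): we need 55x ≡ 14 − 25 ≡ 115 (mod 126). Using 55⁻¹ = 55: x ≡ 55·115 = 6325 = 50·126 + 25, so x = 25.
Check: φ(25) = 55·25 + 25 = 1400 = 11·126 + 14 ≡ 14 (mod 126).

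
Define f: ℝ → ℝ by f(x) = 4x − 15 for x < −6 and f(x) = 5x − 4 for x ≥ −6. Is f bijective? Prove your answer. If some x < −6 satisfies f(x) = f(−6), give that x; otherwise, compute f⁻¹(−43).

Both pieces are strictly increasing (slopes 4 and 5), so each is injective on its own interval.
The left piece maps (−∞, −6) onto (−∞, −39); the right piece maps [−6, ∞) onto [−34, ∞).
The images leave a gap (−39 has no preimage), so f is not surjective, hence not bijective.
Because the two images are disjoint, no x < −6 has f(x) = f(−6), so we compute f⁻¹(−43): −43 lies in (−∞, −39), so solve 4x − 15 = −43: x = (−43 + 15)/4 = −7.

-7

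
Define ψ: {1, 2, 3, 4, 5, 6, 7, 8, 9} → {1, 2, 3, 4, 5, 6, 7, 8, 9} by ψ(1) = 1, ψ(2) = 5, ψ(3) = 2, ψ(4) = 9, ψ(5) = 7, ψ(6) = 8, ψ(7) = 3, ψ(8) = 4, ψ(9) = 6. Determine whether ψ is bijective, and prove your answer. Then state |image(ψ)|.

The values 1, 5, 2, 9, 7, 8, 3, 4, 6 are a permutation of {1, 2, 3, 4, 5, 6, 7, 8, 9}: each element appears exactly once.
So ψ is injective and surjective, hence bijective.
The image of ψ is {1, 2, 3, 4, 5, 6, 7, 8, 9}, which has 9 elements.

9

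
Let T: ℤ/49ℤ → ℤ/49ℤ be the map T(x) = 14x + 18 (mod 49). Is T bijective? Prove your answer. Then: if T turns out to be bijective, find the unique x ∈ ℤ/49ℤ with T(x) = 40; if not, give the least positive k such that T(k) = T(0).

7

By definition, T is injective if T(x_1) = T(x_2) implies x_1 = x_2.
We have gcd(14, 49) = 7 > 1. Taking x_1 = 0 and x_2 = 7: T(0) = 18 and T(7) = 14·7 + 18 = 116 ≡ 18 (mod 49).
So T(0) = T(7) while 0 ≠ 7, therefore T is not injective, hence not bijective.
Since T is not bijective, we find the least positive k with T(k) = T(0): this means 14k ≡ 0 (mod 49), i.e. 49 ∣ 14k. Since gcd(14, 49) = 7, dividing through by 7 this holds exactly when 7 ∣ 2k, and as gcd(2, 7) = 1, exactly when 7 ∣ k.
The smallest positive such k is 7.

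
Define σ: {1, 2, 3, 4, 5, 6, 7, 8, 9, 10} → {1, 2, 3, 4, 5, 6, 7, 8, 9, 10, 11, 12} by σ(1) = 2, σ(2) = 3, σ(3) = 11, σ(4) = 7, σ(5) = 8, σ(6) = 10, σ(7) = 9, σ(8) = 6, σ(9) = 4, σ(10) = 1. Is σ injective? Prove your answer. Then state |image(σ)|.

10

The values σ(1), …, σ(10) are 2, 3, 11, 7, 8, 10, 9, 6, 4, 1 — all distinct.
So σ(a) = σ(b) only when a = b, and σ is injective.
The image of σ is {1, 2, 3, 4, 6, 7, 8, 9, 10, 11}, which has 10 elements.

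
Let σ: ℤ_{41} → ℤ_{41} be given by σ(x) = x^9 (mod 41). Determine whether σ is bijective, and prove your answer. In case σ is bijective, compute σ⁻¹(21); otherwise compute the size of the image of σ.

39

Since 41 is prime, the nonzero elements of ℤ_{41} form a cyclic group of order 40.
As gcd(9, 40) = 1, raising to the 9th power is a bijection on this group: if x_1^9 ≡ x_2^9 then (x_1x_2^{−1})^9 = 1, and the only element of order dividing gcd(9, 40) = 1 is 1, so x_1 = x_2.
With σ(0) = 0 this makes σ injective on all of ℤ_{41}, hence bijective (finite equal-size domain and codomain). In particular σ is bijective.
Since σ is bijective, we find the preimage of 21. The inverse of x ↦ x^9 on (ℤ_{41})^× is x ↦ x^9, because 9·9 = 81 = 2·40 + 1 ≡ 1 (mod 40) and x^{40} = 1 for x ≠ 0 (Fermat). So σ⁻¹(21) = 21^9 mod 41.
Repeated squaring mod 41: 21^1 ≡ 21, 21^2 ≡ 21² = 441 ≡ 31, 21^4 ≡ 31² = 961 ≡ 18, 21^8 ≡ 18² = 324 ≡ 37. Since 9 = 8 + 1, 21^9 ≡ 37·21: 37·21 = 777 ≡ 39. So 21^9 ≡ 39 (mod 41).
Hence σ⁻¹(21) = 39.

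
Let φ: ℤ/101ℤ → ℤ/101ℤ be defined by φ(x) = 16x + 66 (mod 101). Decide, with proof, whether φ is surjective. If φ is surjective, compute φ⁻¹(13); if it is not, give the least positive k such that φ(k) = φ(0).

Since gcd(16, 101) = 1, 16 is invertible modulo 101. Euclid's algorithm: 101 = 6·16 + 5, 16 = 3·5 + 1; back-substituting gives 1 = 19·16 − 3·101, so 16⁻¹ ≡ 19 (mod 101).
For any y ∈ ℤ/101ℤ, x = 19(y − 66) mod 101 satisfies φ(x) = 16·19(y − 66) + 66 ≡ y (since 16·19 ≡ 1 mod 101). So every y has a preimage.
Therefore φ is surjective.
Since φ is surjective, we compute φ⁻¹(13): solve 16x + 66 ≡ 13 (mod 101), i.e. 16x ≡ 48 (mod 101).
Multiplying by 16⁻¹ = 19 gives x ≡ 19·48 = 912 = 9·101 + 3 ≡ 3 (mod 101).
Check: φ(3) = 16·3 + 66 = 114 = 1·101 + 13 ≡ 13 (mod 101).

3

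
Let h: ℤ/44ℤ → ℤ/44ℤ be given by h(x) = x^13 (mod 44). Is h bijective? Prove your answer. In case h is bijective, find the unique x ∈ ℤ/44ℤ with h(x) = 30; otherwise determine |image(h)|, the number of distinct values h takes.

h(0) = 0^13 = 0.
h(22): Repeated squaring mod 44: 22^1 ≡ 22, 22^2 ≡ 22² = 484 ≡ 0, 22^4 ≡ 0² = 0, 22^8 ≡ 0² = 0. Since 13 = 8 + 4 + 1, 22^13 ≡ 0·0·22: 0·0 = 0, then 0·22 = 0. So 22^13 ≡ 0 (mod 44).
So h(0) = h(22) = 0 while 0 ≠ 22, so h is not injective, hence not bijective.
Since h is not bijective, we determine |image(h)|. Computing x^13 mod 44 for each x (by repeated squaring, reducing mod 44 at every step), the values h(0), h(1), …, h(43) are: 0, 1, 8, 27, 20, 37, 40, 35, 28, 25, 32, 11, 12, 41, 16, 31, 4, 29, 24, 39, 36, 21, 0, 23, 8, 5, 20, 15, 40, 13, 28, 3, 32, 33, 12, 19, 16, 9, 4, 7, 24, 17, 36, 43.
The distinct values are {0, 1, 3, 4, 5, 7, 8, 9, 11, 12, 13, 15, 16, 17, 19, 20, 21, 23, 24, 25, 27, 28, 29, 31, 32, 33, 35, 36, 37, 39, 40, 41, 43}; there are 33 of them.

33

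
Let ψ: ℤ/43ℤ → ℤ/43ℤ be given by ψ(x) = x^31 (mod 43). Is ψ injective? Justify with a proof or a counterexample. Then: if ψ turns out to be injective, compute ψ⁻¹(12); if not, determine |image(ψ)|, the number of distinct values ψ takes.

20

Since 43 is prime, the nonzero elements of ℤ/43ℤ form a cyclic group of order 42.
As gcd(31, 42) = 1, raising to the 31st power is a bijection on this group: if u^31 ≡ v^31 then (uv^{−1})^31 = 1, and the only element of order dividing gcd(31, 42) = 1 is 1, so u = v.
With ψ(0) = 0 this makes ψ injective on all of ℤ/43ℤ, hence bijective (finite equal-size domain and codomain). In particular ψ is injective.
Since ψ is injective, we find the preimage of 12. The inverse of x ↦ x^31 on (ℤ/43ℤ)^× is x ↦ x^19, because 31·19 = 589 = 14·42 + 1 ≡ 1 (mod 42) and x^{42} = 1 for x ≠ 0 (Fermat). So ψ⁻¹(12) = 12^19 mod 43.
Repeated squaring mod 43: 12^1 ≡ 12, 12^2 ≡ 12² = 144 ≡ 15, 12^4 ≡ 15² = 225 ≡ 10, 12^8 ≡ 10² = 100 ≡ 14, 12^16 ≡ 14² = 196 ≡ 24. Since 19 = 16 + 2 + 1, 12^19 ≡ 24·15·12: 24·15 = 360 ≡ 16, then 16·12 = 192 ≡ 20. So 12^19 ≡ 20 (mod 43).
Hence ψ⁻¹(12) = 20.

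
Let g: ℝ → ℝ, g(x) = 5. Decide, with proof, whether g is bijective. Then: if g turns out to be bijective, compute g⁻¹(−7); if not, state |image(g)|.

g(0) = 5 = g(1) with 0 ≠ 1, so g is not injective, hence not bijective.
Since g is not bijective, we state |image(g)|: the image of g is {5}, which has 1 element.

1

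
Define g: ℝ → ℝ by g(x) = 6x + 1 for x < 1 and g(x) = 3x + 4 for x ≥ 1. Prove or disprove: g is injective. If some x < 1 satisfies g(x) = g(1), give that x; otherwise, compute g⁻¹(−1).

Both pieces are strictly increasing (slopes 6 and 3), so each is injective on its own interval.
The left piece maps (−∞, 1) onto (−∞, 7); the right piece maps [1, ∞) onto [7, ∞).
These images are disjoint, so no value is attained by both pieces. So g is injective.
Because the two images are disjoint, no x < 1 has g(x) = g(1), so we compute g⁻¹(−1): −1 lies in (−∞, 7), so solve 6x + 1 = −1: x = (−1 − 1)/6 = −1/3.

-1/3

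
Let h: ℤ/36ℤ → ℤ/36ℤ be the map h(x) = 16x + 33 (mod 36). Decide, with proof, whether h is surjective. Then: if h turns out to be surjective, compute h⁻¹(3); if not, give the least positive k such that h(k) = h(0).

9

Since gcd(16, 36) = 4, we have 16x ≡ 0 (mod 4) for all x, so h(x) ≡ 1 (mod 4).
But 0 ≢ 1 (mod 4), so 0 ∈ ℤ/36ℤ has no preimage. Thus h is not surjective.
Since h is not surjective, we find the least positive k with h(k) = h(0): this means 16k ≡ 0 (mod 36), i.e. 36 ∣ 16k. Since gcd(16, 36) = 4, dividing through by 4 this holds exactly when 9 ∣ 4k, and as gcd(4, 9) = 1, exactly when 9 ∣ k.
The smallest positive such k is 9.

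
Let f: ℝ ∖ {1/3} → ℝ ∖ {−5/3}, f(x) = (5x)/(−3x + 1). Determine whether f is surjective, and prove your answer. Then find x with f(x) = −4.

For any y ≠ −5/3, solving y(−3x + 1) = 5x for x gives a well-defined x ≠ 1/3. So f is surjective.
Solving f(x) = −4: cross-multiplying gives 5x = −4(−3x + 1), which rearranges to −7x = −4, so x = 4/7.

4/7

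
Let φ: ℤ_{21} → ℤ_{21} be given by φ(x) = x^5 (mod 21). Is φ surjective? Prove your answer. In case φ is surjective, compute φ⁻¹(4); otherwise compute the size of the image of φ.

Computing x^5 mod 21 for each x (by repeated squaring, reducing mod 21 at every step), the values φ(0), φ(1), …, φ(20) are: 0, 1, 11, 12, 16, 17, 6, 7, 8, 18, 19, 2, 3, 13, 14, 15, 4, 5, 9, 10, 20.
Every element of ℤ_{21} appears exactly once in this list, so φ is a bijection, and in particular surjective.
Since φ is surjective, we read off the preimage of 4 from the same table: φ(16) = 4, so φ⁻¹(4) = 16.

16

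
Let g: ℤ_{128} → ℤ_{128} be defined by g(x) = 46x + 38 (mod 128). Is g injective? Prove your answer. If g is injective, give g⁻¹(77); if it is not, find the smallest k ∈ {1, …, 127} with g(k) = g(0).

Recall that g is injective if g(s) = g(t) implies s = t.
We have gcd(46, 128) = 2 > 1. Taking s = 0 and t = 64: g(0) = 38 and g(64) = 46·64 + 38 = 2982 ≡ 38 (mod 128).
So g(0) = g(64) while 0 ≠ 64, hence g is not injective.
Since g is not injective, we find the least positive k with g(k) = g(0): this means 46k ≡ 0 (mod 128), i.e. 128 ∣ 46k. Since gcd(46, 128) = 2, dividing through by 2 this holds exactly when 64 ∣ 23k, and as gcd(23, 64) = 1, exactly when 64 ∣ k.
The smallest positive such k is 64.

64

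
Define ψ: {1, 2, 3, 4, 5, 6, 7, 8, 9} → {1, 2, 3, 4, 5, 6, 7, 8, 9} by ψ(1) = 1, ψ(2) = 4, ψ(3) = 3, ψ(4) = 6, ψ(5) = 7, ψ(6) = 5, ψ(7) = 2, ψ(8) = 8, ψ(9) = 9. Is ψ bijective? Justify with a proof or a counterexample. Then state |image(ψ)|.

The values 1, 4, 3, 6, 7, 5, 2, 8, 9 are a permutation of {1, 2, 3, 4, 5, 6, 7, 8, 9}: each element appears exactly once.
So ψ is injective and surjective, hence bijective.
The image of ψ is {1, 2, 3, 4, 5, 6, 7, 8, 9}, which has 9 elements.

9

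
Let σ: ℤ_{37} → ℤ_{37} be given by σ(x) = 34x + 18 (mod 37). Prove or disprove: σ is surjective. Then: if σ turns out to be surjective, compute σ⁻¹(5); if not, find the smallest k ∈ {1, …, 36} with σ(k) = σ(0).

29

Since gcd(34, 37) = 1, 34 is invertible modulo 37. Euclid's algorithm: 37 = 1·34 + 3, 34 = 11·3 + 1; back-substituting gives 1 = 12·34 − 11·37, so 34⁻¹ ≡ 12 (mod 37).
Then y ↦ 12(y − 18) is a two-sided inverse to σ, so every y ∈ ℤ_{37} has a preimage.
Therefore σ is surjective.
Since σ is surjective, we compute σ⁻¹(5): solve 34x + 18 ≡ 5 (mod 37), i.e. 34x ≡ 24 (mod 37).
Multiplying by 34⁻¹ = 12 gives x ≡ 12·24 = 288 = 7·37 + 29 ≡ 29 (mod 37).
Check: σ(29) = 34·29 + 18 = 1004 = 27·37 + 5 ≡ 5 (mod 37).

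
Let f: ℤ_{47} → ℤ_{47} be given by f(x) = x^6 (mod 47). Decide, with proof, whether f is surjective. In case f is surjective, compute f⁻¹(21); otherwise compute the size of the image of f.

24

f(23): Repeated squaring mod 47: 23^1 ≡ 23, 23^2 ≡ 23² = 529 ≡ 12, 23^4 ≡ 12² = 144 ≡ 3. Since 6 = 4 + 2, 23^6 ≡ 3·12: 3·12 = 36. So 23^6 ≡ 36 (mod 47).
f(24): Repeated squaring mod 47: 24^1 ≡ 24, 24^2 ≡ 24² = 576 ≡ 12, 24^4 ≡ 12² = 144 ≡ 3. Since 6 = 4 + 2, 24^6 ≡ 3·12: 3·12 = 36. So 24^6 ≡ 36 (mod 47).
So f(23) = f(24) = 36 while 23 ≠ 24, thus f is not injective.
A non-injective map from the 47-element set ℤ_{47} to itself takes at most 46 distinct values, so it cannot be surjective. So f is not surjective.
Since f is not surjective, we determine |image(f)|. Computing x^6 mod 47 for each x (by repeated squaring, reducing mod 47 at every step), the values f(0), f(1), …, f(46) are: 0, 1, 17, 24, 7, 21, 32, 8, 25, 12, 28, 37, 27, 3, 42, 34, 2, 14, 16, 9, 6, 4, 18, 36, 36, 18, 4, 6, 9, 16, 14, 2, 34, 42, 3, 27, 37, 28, 12, 25, 8, 32, 21, 7, 24, 17, 1.
The distinct values are {0, 1, 2, 3, 4, 6, 7, 8, 9, 12, 14, 16, 17, 18, 21, 24, 25, 27, 28, 32, 34, 36, 37, 42}; there are 24 of them.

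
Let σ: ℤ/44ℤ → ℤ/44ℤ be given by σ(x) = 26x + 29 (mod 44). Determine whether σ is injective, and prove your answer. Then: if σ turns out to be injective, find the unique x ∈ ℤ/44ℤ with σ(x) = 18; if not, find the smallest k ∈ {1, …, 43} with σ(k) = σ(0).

Recall: σ is injective when σ(s) = σ(t) forces s = t.
We have gcd(26, 44) = 2 > 1. Taking s = 0 and t = 22: σ(0) = 29 and σ(22) = 26·22 + 29 = 601 ≡ 29 (mod 44).
So σ(0) = σ(22) while 0 ≠ 22, thus σ is not injective.
Since σ is not injective, we find the least positive k with σ(k) = σ(0): this means 26k ≡ 0 (mod 44), i.e. 44 ∣ 26k. Since gcd(26, 44) = 2, dividing through by 2 this holds exactly when 22 ∣ 13k, and as gcd(13, 22) = 1, exactly when 22 ∣ k.
The smallest positive such k is 22.

22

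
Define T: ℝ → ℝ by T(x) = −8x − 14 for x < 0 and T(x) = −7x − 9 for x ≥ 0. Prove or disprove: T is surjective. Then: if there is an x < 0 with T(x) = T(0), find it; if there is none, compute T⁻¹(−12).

Both pieces are strictly decreasing (slopes −8 and −7), so each is injective on its own interval.
The left piece maps (−∞, 0) onto (−14, ∞); the right piece maps [0, ∞) onto (−∞, −9].
The union (−14, ∞) ∪ (−∞, −9] covers ℝ, so T is surjective.
For the follow-up: the images overlap, so an x < 0 with T(x) = T(0) exists. T(0) = −9; solving −8x − 14 = −9 for x < 0 gives x = (−9 + 14)/(−8) = −5/8.

-5/8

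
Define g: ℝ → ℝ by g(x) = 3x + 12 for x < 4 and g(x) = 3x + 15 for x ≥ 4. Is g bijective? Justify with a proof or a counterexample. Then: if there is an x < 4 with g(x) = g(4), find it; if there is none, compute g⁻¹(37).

Both pieces are strictly increasing (slopes 3 and 3), so each is injective on its own interval.
The left piece maps (−∞, 4) onto (−∞, 24); the right piece maps [4, ∞) onto [27, ∞).
The images leave a gap (24 has no preimage), so g is not surjective, hence not bijective.
Because the two images are disjoint, no x < 4 has g(x) = g(4), so we compute g⁻¹(37): 37 lies in [27, ∞), so solve 3x + 15 = 37: x = (37 − 15)/3 = 22/3.

22/3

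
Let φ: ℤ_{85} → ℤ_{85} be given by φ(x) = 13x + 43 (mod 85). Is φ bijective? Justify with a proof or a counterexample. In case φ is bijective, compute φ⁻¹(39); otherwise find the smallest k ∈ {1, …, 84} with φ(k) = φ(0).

52

If φ(x_1) = φ(x_2), then 13x_1 ≡ 13x_2 (mod 85). Because gcd(13, 85) = 1, we may cancel 13 to get x_1 ≡ x_2 (mod 85).
We now compute 13⁻¹ mod 85 explicitly. Euclid's algorithm: 85 = 6·13 + 7, 13 = 1·7 + 6, 7 = 1·6 + 1; back-substituting gives 1 = 72·13 − 11·85, so 13⁻¹ ≡ 72 (mod 85).
For any y ∈ ℤ_{85}, x = 72(y − 43) mod 85 satisfies φ(x) = 13·72(y − 43) + 43 ≡ y (since 13·72 ≡ 1 mod 85). So every y has a preimage.
Thus φ is bijective.
Since φ is bijective, we compute φ⁻¹(39): solve 13x + 43 ≡ 39 (mod 85), i.e. 13x ≡ 81 (mod 85).
Multiplying by 13⁻¹ = 72 gives x ≡ 72·81 = 5832 = 68·85 + 52 ≡ 52 (mod 85).
Check: φ(52) = 13·52 + 43 = 719 = 8·85 + 39 ≡ 39 (mod 85).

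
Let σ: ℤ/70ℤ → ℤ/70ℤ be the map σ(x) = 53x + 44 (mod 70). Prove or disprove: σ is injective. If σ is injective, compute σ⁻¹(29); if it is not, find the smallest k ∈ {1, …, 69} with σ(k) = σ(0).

5

Suppose σ(u) = σ(v) in ℤ/70ℤ. Then 53u + 44 ≡ 53v + 44 (mod 70), therefore 53(u − v) ≡ 0 (mod 70).
Since gcd(53, 70) = 1, 53 is invertible modulo 70, hence u − v ≡ 0 (mod 70), i.e. u = v.
Hence σ is injective.
We now compute 53⁻¹ mod 70 explicitly. Euclid's algorithm: 70 = 1·53 + 17, 53 = 3·17 + 2, 17 = 8·2 + 1; back-substituting gives 1 = 37·53 − 28·70, so 53⁻¹ ≡ 37 (mod 70).
Since σ is injective, we compute σ⁻¹(29): solve 53x + 44 ≡ 29 (mod 70), i.e. 53x ≡ 55 (mod 70).
Multiplying by 53⁻¹ = 37 gives x ≡ 37·55 = 2035 = 29·70 + 5 ≡ 5 (mod 70).
Check: σ(5) = 53·5 + 44 = 309 = 4·70 + 29 ≡ 29 (mod 70).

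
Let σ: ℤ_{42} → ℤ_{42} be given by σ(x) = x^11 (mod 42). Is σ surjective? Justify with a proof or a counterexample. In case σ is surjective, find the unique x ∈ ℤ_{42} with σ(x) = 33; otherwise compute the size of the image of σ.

Computing x^11 mod 42 for each x (by repeated squaring, reducing mod 42 at every step), the values σ(0), σ(1), …, σ(41) are: 0, 1, 32, 33, 16, 17, 6, 7, 8, 39, 40, 23, 24, 13, 14, 15, 4, 5, 30, 31, 20, 21, 22, 11, 12, 37, 38, 27, 28, 29, 18, 19, 2, 3, 34, 35, 36, 25, 26, 9, 10, 41.
Every element of ℤ_{42} appears exactly once in this list, so σ is a bijection, and in particular surjective.
Since σ is surjective, we read off the preimage of 33 from the same table: σ(3) = 33, so σ⁻¹(33) = 3.

3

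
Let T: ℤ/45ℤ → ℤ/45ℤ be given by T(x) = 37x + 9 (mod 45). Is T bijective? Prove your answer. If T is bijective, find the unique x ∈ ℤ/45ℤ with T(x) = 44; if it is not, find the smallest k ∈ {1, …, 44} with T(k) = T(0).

Suppose T(s) = T(t) in ℤ/45ℤ. Then 37s + 9 ≡ 37t + 9 (mod 45), thus 37(s − t) ≡ 0 (mod 45).
Since gcd(37, 45) = 1, 37 is invertible modulo 45, hence s − t ≡ 0 (mod 45), i.e. s = t.
We now compute 37⁻¹ mod 45 explicitly. Euclid's algorithm: 45 = 1·37 + 8, 37 = 4·8 + 5, 8 = 1·5 + 3, 5 = 1·3 + 2, 3 = 1·2 + 1; back-substituting gives 1 = 28·37 − 23·45, so 37⁻¹ ≡ 28 (mod 45).
Then y ↦ 28(y − 9) is a two-sided inverse to T, so every y ∈ ℤ/45ℤ has a preimage.
Hence T is bijective.
Since T is bijective, we compute T⁻¹(44): solve 37x + 9 ≡ 44 (mod 45), i.e. 37x ≡ 35 (mod 45).
Multiplying by 37⁻¹ = 28 gives x ≡ 28·35 = 980 = 21·45 + 35 ≡ 35 (mod 45).
Check: T(35) = 37·35 + 9 = 1304 = 28·45 + 44 ≡ 44 (mod 45).

35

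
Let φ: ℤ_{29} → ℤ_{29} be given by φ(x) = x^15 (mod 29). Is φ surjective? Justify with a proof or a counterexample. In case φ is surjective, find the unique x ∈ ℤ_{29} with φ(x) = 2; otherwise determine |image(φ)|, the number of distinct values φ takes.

27

Since 29 is prime, the nonzero elements of ℤ_{29} form a cyclic group of order 28.
As gcd(15, 28) = 1, raising to the 15th power is a bijection on this group: if a^15 ≡ b^15 then (ab^{−1})^15 = 1, and the only element of order dividing gcd(15, 28) = 1 is 1, so a = b.
With φ(0) = 0 this makes φ injective on all of ℤ_{29}, hence bijective (finite equal-size domain and codomain). In particular φ is surjective.
Since φ is surjective, we find the preimage of 2. The inverse of x ↦ x^15 on (ℤ_{29})^× is x ↦ x^15, because 15·15 = 225 = 8·28 + 1 ≡ 1 (mod 28) and x^{28} = 1 for x ≠ 0 (Fermat). So φ⁻¹(2) = 2^15 mod 29.
Repeated squaring mod 29: 2^1 ≡ 2, 2^2 ≡ 2² = 4, 2^4 ≡ 4² = 16, 2^8 ≡ 16² = 256 ≡ 24. Since 15 = 8 + 4 + 2 + 1, 2^15 ≡ 24·16·4·2: 24·16 = 384 ≡ 7, then 7·4 = 28, then 28·2 = 56 ≡ 27. So 2^15 ≡ 27 (mod 29).
Hence φ⁻¹(2) = 27.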